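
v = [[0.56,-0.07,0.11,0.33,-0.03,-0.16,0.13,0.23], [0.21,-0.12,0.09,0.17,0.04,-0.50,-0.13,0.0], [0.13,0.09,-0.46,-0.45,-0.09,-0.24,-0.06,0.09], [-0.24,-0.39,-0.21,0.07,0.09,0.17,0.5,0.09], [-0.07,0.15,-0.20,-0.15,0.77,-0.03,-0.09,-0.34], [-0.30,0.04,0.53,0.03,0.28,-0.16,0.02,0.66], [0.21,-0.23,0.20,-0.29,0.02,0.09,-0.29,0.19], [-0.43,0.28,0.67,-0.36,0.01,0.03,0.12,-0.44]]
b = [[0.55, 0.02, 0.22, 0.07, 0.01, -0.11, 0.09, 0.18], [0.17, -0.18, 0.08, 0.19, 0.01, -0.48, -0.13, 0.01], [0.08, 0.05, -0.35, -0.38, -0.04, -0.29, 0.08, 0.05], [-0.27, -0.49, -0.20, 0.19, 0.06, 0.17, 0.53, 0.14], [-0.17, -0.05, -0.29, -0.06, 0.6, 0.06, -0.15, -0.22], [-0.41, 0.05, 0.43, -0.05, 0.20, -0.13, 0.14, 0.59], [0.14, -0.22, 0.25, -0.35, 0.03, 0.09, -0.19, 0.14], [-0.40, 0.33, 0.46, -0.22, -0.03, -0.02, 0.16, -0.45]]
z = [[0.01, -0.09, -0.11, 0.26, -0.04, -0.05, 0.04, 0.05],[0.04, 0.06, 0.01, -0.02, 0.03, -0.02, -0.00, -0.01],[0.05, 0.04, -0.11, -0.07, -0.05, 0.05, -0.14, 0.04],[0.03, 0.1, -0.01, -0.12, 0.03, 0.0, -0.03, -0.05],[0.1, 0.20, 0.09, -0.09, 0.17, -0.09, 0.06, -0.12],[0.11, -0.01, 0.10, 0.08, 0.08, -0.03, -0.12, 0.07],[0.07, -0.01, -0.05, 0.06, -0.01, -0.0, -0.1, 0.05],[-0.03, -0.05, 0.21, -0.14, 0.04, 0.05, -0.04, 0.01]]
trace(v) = -0.07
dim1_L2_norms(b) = [0.64, 0.59, 0.61, 0.85, 0.74, 0.88, 0.56, 0.87]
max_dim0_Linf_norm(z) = 0.26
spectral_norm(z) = 0.47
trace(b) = 0.04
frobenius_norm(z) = 0.67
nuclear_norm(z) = 1.34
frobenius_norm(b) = 2.07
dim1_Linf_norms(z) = [0.26, 0.06, 0.14, 0.12, 0.2, 0.12, 0.1, 0.21]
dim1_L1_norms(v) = [1.62, 1.26, 1.61, 1.76, 1.8, 2.02, 1.52, 2.34]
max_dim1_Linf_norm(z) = 0.26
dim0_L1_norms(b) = [2.19, 1.39, 2.28, 1.51, 0.98, 1.35, 1.47, 1.78]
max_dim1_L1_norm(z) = 0.92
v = z + b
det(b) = 0.03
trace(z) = -0.11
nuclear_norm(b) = 5.54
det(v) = 0.05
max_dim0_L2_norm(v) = 1.04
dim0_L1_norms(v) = [2.15, 1.37, 2.47, 1.85, 1.33, 1.38, 1.34, 2.04]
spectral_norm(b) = 1.01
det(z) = 0.00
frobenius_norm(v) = 2.26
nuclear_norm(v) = 5.93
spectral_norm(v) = 1.21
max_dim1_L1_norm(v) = 2.34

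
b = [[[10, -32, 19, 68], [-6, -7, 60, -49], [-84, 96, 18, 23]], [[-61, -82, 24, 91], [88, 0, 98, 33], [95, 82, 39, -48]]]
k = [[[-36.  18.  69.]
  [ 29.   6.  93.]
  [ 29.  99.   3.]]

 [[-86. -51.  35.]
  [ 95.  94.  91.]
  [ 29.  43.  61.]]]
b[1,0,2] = 24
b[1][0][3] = 91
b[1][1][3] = 33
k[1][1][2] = 91.0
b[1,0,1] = -82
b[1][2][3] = -48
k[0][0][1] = 18.0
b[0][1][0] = -6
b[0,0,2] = 19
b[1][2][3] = -48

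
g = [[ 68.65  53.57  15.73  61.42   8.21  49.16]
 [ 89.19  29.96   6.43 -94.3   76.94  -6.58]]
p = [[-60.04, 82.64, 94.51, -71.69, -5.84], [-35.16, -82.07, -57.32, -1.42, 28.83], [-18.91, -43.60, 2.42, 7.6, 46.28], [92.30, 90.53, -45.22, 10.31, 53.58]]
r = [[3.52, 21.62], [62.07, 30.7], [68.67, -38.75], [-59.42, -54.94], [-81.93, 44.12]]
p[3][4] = 53.58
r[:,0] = [3.52, 62.07, 68.67, -59.42, -81.93]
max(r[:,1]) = 44.12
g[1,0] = 89.19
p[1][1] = -82.07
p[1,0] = -35.16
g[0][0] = 68.65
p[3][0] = 92.3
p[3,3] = 10.31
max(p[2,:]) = 46.28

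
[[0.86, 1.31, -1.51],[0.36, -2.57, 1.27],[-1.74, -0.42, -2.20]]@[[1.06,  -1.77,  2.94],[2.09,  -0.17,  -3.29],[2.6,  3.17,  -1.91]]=[[-0.28, -6.53, 1.10], [-1.69, 3.83, 7.09], [-8.44, -3.82, 0.47]]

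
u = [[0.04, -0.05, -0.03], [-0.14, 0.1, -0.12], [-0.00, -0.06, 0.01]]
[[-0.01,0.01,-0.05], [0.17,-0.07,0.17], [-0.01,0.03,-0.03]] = u@[[-0.59, -0.09, -0.71],  [0.11, -0.41, 0.54],  [-0.67, 0.35, -0.15]]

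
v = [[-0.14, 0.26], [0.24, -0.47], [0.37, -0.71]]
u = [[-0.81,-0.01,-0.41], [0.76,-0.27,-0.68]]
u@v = [[-0.04, 0.09], [-0.42, 0.81]]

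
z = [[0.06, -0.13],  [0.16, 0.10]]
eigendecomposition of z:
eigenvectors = [[0.09-0.66j, 0.09+0.66j], [(-0.74+0j), (-0.74-0j)]]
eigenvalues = [(0.08+0.14j), (0.08-0.14j)]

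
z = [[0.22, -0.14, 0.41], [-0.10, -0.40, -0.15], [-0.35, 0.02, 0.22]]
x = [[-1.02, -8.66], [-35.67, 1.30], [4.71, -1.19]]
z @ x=[[6.70, -2.58],[13.66, 0.52],[0.68, 2.80]]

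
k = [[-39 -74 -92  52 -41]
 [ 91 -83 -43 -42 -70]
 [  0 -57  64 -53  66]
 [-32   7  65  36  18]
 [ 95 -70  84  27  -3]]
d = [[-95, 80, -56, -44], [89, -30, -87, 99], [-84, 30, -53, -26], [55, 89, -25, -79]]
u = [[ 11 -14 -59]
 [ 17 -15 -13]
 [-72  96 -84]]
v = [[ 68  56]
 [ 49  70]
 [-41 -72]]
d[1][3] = 99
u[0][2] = -59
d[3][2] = -25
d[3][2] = -25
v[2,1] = -72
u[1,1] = -15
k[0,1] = -74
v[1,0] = 49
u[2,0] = -72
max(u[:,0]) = 17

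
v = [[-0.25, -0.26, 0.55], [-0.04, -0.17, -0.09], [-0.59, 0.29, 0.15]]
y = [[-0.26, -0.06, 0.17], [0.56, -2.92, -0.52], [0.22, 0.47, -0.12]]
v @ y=[[0.04, 1.03, 0.03], [-0.10, 0.46, 0.09], [0.35, -0.74, -0.27]]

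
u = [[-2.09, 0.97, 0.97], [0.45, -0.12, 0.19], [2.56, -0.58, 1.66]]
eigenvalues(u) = [-2.79, 2.23, 0.0]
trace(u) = -0.55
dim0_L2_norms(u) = [3.34, 1.14, 1.93]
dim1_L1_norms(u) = [4.03, 0.76, 4.8]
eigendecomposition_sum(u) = [[-2.38,0.97,0.48], [0.30,-0.12,-0.06], [1.41,-0.57,-0.28]] + [[0.29, -0.0, 0.49], [0.15, -0.0, 0.25], [1.15, -0.0, 1.94]] + [[0.0, 0.0, -0.0], [0.0, 0.0, -0.0], [-0.00, -0.0, 0.00]]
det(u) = -0.02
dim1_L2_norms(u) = [2.5, 0.5, 3.11]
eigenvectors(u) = [[0.86, -0.24, -0.34], [-0.11, -0.12, -0.92], [-0.51, -0.96, 0.20]]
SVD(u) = [[-0.56, -0.83, -0.04], [0.14, -0.04, -0.99], [0.82, -0.56, 0.14]] @ diag([3.5805571667042404, 1.824307834690155, 0.0033615845999149215]) @ [[0.93, -0.29, 0.24], [0.16, -0.26, -0.95], [-0.34, -0.92, 0.20]]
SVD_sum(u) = [[-1.85, 0.57, -0.47],  [0.46, -0.14, 0.12],  [2.72, -0.85, 0.70]] + [[-0.24, 0.4, 1.44],[-0.01, 0.02, 0.07],[-0.16, 0.27, 0.96]] + [[0.0, 0.00, -0.0], [0.0, 0.00, -0.0], [-0.0, -0.0, 0.0]]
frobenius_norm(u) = 4.02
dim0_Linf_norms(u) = [2.56, 0.97, 1.66]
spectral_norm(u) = 3.58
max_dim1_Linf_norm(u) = 2.56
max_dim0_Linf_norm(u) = 2.56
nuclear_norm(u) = 5.41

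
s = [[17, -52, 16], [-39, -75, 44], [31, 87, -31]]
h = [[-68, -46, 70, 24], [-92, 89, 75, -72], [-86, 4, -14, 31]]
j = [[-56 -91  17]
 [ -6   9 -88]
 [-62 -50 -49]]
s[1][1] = -75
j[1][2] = -88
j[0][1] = -91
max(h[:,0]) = -68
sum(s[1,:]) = -70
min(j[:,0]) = -62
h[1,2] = 75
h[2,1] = 4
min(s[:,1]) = -75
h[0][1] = -46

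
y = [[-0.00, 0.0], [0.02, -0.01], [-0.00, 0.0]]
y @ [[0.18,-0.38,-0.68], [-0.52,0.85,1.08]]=[[0.0, 0.00, 0.00], [0.01, -0.02, -0.02], [0.0, 0.0, 0.00]]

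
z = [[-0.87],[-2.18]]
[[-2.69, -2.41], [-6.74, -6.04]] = z @ [[3.09,  2.77]]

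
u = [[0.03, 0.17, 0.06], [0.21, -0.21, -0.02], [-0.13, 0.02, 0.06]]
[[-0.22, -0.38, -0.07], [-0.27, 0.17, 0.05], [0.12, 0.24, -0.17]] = u@ [[-1.81, -1.51, 0.34], [-0.35, -2.49, 0.33], [-1.75, 1.55, -2.19]]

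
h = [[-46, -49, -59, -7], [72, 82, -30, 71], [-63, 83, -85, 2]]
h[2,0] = -63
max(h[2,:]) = 83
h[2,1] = 83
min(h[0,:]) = -59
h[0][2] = -59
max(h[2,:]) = 83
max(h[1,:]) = 82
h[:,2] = [-59, -30, -85]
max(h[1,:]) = 82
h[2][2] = -85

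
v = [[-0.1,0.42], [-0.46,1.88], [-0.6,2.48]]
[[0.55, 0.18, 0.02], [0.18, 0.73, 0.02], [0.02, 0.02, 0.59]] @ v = [[-0.15, 0.62], [-0.37, 1.5], [-0.37, 1.51]]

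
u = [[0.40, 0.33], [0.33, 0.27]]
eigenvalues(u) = [0.67, -0.0]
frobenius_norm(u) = 0.67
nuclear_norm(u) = 0.67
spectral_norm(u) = 0.67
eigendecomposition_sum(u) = [[0.4, 0.33], [0.33, 0.27]] + [[-0.0, 0.00], [0.00, -0.0]]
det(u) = -0.00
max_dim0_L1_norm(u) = 0.73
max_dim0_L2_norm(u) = 0.52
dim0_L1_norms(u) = [0.73, 0.6]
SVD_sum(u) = [[0.4, 0.33], [0.33, 0.27]] + [[-0.00,0.0], [0.0,-0.0]]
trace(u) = 0.67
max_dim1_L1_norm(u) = 0.73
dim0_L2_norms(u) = [0.52, 0.43]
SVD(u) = [[-0.77,-0.64],[-0.64,0.77]] @ diag([0.6713406011768427, 0.0013406011768427454]) @ [[-0.77, -0.64], [0.64, -0.77]]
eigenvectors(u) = [[0.77, -0.64], [0.64, 0.77]]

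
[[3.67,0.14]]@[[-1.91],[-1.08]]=[[-7.16]]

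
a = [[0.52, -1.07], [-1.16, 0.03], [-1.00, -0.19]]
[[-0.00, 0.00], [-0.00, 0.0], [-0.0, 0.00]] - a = [[-0.52, 1.07], [1.16, -0.03], [1.0, 0.19]]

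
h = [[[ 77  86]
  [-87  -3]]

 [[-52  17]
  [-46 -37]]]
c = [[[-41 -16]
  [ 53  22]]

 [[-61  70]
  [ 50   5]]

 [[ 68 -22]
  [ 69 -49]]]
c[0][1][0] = 53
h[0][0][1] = 86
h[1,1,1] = -37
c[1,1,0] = 50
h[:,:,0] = [[77, -87], [-52, -46]]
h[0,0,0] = 77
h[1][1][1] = -37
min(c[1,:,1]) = 5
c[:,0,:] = [[-41, -16], [-61, 70], [68, -22]]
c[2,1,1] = -49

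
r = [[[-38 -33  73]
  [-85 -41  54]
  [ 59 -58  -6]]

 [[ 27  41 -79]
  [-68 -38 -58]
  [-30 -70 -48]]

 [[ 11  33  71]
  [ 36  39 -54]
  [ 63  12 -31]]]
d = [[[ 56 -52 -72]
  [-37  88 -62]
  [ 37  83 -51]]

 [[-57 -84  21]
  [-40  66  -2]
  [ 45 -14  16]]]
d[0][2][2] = -51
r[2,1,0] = 36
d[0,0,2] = -72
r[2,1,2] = -54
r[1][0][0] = 27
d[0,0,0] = 56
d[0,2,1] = 83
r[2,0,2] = 71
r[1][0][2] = -79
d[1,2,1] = -14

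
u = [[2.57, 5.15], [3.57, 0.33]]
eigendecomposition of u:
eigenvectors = [[0.84, -0.68], [0.54, 0.73]]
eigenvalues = [5.88, -2.98]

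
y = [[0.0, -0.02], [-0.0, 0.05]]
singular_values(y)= [0.05, 0.0]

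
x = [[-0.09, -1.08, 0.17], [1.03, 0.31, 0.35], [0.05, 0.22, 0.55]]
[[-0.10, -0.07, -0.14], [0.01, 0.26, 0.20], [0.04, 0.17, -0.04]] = x @ [[-0.03, 0.14, 0.21], [0.10, 0.09, 0.09], [0.03, 0.26, -0.12]]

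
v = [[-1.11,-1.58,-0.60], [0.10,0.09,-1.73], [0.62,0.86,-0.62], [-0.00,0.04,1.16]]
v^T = [[-1.11, 0.1, 0.62, -0.0], [-1.58, 0.09, 0.86, 0.04], [-0.6, -1.73, -0.62, 1.16]]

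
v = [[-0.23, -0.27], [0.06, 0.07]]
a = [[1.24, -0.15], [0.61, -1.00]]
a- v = [[1.47, 0.12], [0.55, -1.07]]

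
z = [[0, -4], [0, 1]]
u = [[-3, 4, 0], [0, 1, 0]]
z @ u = [[0, -4, 0], [0, 1, 0]]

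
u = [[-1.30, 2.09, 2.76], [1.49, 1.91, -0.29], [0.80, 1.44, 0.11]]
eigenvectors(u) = [[-0.6, -0.94, 0.66], [-0.64, 0.33, -0.42], [-0.47, 0.11, 0.62]]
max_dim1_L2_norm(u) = 3.7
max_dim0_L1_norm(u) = 5.44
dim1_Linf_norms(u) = [2.76, 1.91, 1.44]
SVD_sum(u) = [[-0.59, 2.61, 2.36], [-0.16, 0.71, 0.64], [-0.16, 0.73, 0.66]] + [[-0.71, -0.52, 0.40],  [1.65, 1.21, -0.93],  [0.97, 0.71, -0.54]] + [[0.00, -0.00, 0.0], [0.00, -0.0, 0.00], [-0.0, 0.0, -0.00]]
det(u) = 0.06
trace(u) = 0.72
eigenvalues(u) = [3.09, -2.36, -0.01]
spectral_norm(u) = 3.83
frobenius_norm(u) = 4.73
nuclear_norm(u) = 6.61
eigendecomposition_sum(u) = [[0.72,1.87,0.49],[0.77,1.99,0.52],[0.57,1.46,0.38]] + [[-2.02, 0.22, 2.28],[0.72, -0.08, -0.81],[0.23, -0.03, -0.26]] + [[0.00, 0.00, -0.01], [-0.00, -0.00, 0.0], [0.00, 0.00, -0.01]]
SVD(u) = [[-0.93, 0.35, -0.09], [-0.25, -0.81, -0.53], [-0.26, -0.47, 0.84]] @ diag([3.8273582280091447, 2.775787434346749, 0.005754460303284981]) @ [[0.16,-0.73,-0.66], [-0.73,-0.54,0.41], [-0.66,0.42,-0.63]]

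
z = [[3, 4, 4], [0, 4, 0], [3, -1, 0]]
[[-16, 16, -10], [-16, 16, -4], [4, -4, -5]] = z @ [[0, 0, -2], [-4, 4, -1], [0, 0, 0]]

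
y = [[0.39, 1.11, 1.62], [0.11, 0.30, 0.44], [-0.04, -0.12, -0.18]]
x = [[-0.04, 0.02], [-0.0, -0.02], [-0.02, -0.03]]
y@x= [[-0.05, -0.06], [-0.01, -0.02], [0.01, 0.01]]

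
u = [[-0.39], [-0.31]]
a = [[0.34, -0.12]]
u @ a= [[-0.13, 0.05],[-0.11, 0.04]]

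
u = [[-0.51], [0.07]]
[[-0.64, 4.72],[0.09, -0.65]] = u @ [[1.26,  -9.26]]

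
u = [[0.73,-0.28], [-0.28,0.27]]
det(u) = 0.12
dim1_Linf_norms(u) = [0.73, 0.28]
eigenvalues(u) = [0.86, 0.14]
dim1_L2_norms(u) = [0.78, 0.39]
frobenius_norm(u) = 0.87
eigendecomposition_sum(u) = [[0.70, -0.33], [-0.33, 0.16]] + [[0.03,0.05], [0.05,0.11]]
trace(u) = 1.00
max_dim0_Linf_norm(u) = 0.73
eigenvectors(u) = [[0.9, 0.43], [-0.43, 0.9]]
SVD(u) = [[-0.90, 0.43], [0.43, 0.9]] @ diag([0.8623534186398689, 0.1376465813601312]) @ [[-0.9,0.43], [0.43,0.9]]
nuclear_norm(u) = 1.00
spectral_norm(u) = 0.86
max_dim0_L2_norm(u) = 0.78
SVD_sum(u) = [[0.70,-0.33],  [-0.33,0.16]] + [[0.03, 0.05], [0.05, 0.11]]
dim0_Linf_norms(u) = [0.73, 0.28]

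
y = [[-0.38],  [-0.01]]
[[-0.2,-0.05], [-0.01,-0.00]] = y @ [[0.52, 0.12]]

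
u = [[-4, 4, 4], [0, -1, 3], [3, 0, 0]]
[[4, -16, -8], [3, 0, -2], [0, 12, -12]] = u@[[0, 4, -4], [0, 0, -4], [1, 0, -2]]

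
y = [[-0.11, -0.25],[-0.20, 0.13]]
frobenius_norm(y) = 0.36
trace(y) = 0.02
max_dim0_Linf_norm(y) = 0.25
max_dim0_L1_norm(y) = 0.38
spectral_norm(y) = 0.28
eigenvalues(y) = [-0.24, 0.26]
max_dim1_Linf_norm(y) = 0.25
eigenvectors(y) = [[-0.88, 0.56], [-0.47, -0.83]]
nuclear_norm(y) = 0.51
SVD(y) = [[-0.91, 0.42],[0.42, 0.91]] @ diag([0.2819258240356725, 0.2280741759643275]) @ [[0.05, 1.0], [-1.00, 0.05]]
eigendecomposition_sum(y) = [[-0.18, -0.12], [-0.1, -0.06]] + [[0.07, -0.13], [-0.10, 0.19]]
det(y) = -0.06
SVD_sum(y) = [[-0.01, -0.26], [0.01, 0.12]] + [[-0.10, 0.01],[-0.21, 0.01]]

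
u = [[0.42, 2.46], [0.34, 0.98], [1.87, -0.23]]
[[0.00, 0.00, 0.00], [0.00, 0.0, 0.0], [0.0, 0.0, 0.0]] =u @ [[0.0, 0.0, 0.0], [0.0, 0.00, 0.0]]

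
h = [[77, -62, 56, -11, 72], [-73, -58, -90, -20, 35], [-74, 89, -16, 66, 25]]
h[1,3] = -20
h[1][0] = -73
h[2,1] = 89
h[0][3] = -11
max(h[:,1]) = 89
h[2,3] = 66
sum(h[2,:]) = 90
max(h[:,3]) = 66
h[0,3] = -11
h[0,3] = -11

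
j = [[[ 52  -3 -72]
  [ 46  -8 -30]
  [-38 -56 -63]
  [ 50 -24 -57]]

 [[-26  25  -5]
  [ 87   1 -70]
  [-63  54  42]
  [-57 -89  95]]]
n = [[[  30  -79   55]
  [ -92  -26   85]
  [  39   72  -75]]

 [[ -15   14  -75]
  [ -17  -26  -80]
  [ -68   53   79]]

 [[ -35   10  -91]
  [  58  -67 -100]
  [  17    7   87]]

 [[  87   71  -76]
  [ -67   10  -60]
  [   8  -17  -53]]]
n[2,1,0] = 58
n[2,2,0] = 17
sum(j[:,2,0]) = -101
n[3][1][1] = 10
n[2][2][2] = 87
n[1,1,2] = -80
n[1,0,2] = -75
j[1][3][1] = -89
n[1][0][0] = -15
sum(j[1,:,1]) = -9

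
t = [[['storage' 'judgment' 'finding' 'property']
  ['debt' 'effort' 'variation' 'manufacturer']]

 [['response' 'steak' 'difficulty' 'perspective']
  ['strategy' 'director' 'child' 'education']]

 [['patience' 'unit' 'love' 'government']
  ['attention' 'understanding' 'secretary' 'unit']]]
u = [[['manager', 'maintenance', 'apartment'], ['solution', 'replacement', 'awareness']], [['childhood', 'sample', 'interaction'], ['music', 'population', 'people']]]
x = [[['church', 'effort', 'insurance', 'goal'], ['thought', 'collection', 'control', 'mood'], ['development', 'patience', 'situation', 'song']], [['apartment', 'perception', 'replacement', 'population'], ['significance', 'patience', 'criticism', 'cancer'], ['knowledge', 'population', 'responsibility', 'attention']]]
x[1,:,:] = [['apartment', 'perception', 'replacement', 'population'], ['significance', 'patience', 'criticism', 'cancer'], ['knowledge', 'population', 'responsibility', 'attention']]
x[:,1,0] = ['thought', 'significance']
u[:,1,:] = [['solution', 'replacement', 'awareness'], ['music', 'population', 'people']]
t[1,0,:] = ['response', 'steak', 'difficulty', 'perspective']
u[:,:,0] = [['manager', 'solution'], ['childhood', 'music']]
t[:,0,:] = [['storage', 'judgment', 'finding', 'property'], ['response', 'steak', 'difficulty', 'perspective'], ['patience', 'unit', 'love', 'government']]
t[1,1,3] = 'education'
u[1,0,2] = 'interaction'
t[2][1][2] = 'secretary'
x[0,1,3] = 'mood'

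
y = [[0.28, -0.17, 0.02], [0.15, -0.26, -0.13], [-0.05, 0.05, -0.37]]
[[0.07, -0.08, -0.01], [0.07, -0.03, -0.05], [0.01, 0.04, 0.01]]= y @ [[0.18, -0.31, 0.13], [-0.14, -0.02, 0.28], [-0.07, -0.07, 0.00]]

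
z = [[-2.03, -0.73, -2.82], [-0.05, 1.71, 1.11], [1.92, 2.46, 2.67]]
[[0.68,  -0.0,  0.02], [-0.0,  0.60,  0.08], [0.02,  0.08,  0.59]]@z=[[-1.34, -0.45, -1.86], [0.12, 1.22, 0.88], [1.09, 1.57, 1.61]]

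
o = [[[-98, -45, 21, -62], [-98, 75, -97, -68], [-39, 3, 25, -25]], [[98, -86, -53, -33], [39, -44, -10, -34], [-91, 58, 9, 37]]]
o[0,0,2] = 21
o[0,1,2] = -97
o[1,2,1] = 58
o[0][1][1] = 75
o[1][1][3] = -34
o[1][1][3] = -34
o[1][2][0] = -91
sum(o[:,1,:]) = -237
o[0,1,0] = -98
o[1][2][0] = -91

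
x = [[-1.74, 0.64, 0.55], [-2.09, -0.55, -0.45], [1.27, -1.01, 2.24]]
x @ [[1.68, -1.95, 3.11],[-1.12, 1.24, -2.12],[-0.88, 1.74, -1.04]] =[[-4.12, 5.14, -7.34], [-2.5, 2.61, -4.87], [1.29, 0.17, 3.76]]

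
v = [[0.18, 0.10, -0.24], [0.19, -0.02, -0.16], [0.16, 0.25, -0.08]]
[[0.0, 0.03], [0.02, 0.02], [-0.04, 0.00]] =v @ [[-0.0, -0.08], [-0.19, -0.01], [-0.09, -0.20]]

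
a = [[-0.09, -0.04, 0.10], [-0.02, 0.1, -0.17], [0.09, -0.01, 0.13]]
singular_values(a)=[0.26, 0.13, 0.04]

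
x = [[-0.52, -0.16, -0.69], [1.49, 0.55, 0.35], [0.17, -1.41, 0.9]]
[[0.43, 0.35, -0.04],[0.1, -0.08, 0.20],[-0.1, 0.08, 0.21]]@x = [[0.29, 0.18, -0.21], [-0.14, -0.34, 0.08], [0.21, -0.24, 0.29]]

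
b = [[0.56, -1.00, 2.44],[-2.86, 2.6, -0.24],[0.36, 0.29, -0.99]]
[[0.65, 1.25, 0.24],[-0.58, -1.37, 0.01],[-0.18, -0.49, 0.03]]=b @ [[0.12, -0.08, 0.29], [-0.07, -0.59, 0.34], [0.21, 0.29, 0.17]]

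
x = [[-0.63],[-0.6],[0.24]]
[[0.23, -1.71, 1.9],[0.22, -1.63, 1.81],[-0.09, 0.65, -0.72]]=x @ [[-0.37, 2.72, -3.02]]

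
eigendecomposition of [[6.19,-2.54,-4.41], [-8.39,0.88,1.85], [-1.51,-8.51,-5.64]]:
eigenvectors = [[0.33, 0.52, 0.32],[0.13, -0.72, -0.7],[0.94, 0.47, 0.63]]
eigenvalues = [-7.32, 5.71, 3.03]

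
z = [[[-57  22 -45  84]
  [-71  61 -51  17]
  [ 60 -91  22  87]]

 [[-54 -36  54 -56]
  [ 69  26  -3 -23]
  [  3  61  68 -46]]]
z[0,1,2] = -51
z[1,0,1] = -36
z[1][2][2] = 68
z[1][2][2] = 68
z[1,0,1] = -36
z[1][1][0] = 69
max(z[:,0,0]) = -54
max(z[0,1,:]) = 61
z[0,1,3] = 17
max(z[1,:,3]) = -23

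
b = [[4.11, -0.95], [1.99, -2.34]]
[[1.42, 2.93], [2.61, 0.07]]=b @[[0.11,0.88], [-1.02,0.72]]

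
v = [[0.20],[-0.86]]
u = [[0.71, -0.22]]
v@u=[[0.14,-0.04], [-0.61,0.19]]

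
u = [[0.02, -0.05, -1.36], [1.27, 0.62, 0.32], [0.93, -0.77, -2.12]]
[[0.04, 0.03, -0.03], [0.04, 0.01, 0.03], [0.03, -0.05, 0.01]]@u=[[0.01,0.04,0.02], [0.04,-0.02,-0.11], [-0.05,-0.04,-0.08]]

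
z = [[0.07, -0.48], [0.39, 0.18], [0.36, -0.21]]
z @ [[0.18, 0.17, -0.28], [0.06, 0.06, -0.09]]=[[-0.02, -0.02, 0.02], [0.08, 0.08, -0.13], [0.05, 0.05, -0.08]]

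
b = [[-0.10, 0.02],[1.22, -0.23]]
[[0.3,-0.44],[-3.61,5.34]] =b@[[-2.35, 4.82], [3.22, 2.33]]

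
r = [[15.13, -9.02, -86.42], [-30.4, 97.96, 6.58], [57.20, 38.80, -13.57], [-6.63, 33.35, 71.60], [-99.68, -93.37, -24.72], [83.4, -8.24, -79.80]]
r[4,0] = -99.68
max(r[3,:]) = 71.6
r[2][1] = 38.8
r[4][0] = -99.68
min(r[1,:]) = -30.4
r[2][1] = 38.8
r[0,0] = 15.13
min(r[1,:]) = -30.4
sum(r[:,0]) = 19.02000000000001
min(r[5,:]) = -79.8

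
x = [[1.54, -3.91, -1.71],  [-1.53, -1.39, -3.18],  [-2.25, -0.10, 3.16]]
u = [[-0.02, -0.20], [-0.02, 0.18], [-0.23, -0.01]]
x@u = [[0.44, -0.99], [0.79, 0.09], [-0.68, 0.40]]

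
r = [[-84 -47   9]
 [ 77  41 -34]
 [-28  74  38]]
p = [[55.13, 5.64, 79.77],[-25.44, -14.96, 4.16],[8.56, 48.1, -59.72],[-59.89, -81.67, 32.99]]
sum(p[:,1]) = -42.89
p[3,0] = -59.89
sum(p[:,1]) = -42.89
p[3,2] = 32.99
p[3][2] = 32.99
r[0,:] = [-84, -47, 9]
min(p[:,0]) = -59.89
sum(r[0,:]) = -122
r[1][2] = -34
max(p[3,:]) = 32.99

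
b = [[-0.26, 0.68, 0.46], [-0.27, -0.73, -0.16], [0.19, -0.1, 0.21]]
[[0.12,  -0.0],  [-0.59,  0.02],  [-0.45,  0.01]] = b@ [[-0.08, 0.0],[1.16, -0.03],[-1.5, 0.04]]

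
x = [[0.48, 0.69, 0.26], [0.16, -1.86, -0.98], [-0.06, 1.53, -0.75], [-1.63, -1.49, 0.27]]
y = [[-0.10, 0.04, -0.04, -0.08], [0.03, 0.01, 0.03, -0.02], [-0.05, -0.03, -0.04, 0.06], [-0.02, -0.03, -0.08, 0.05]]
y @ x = [[0.09,  -0.09,  -0.06], [0.05,  0.08,  -0.03], [-0.12,  -0.13,  0.06], [-0.09,  -0.15,  0.10]]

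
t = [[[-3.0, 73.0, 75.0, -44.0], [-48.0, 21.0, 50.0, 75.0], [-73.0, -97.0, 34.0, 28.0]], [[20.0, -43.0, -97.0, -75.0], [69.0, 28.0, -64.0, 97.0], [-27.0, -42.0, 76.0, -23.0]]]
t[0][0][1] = 73.0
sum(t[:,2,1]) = -139.0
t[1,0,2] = -97.0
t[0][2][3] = 28.0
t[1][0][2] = -97.0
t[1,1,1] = 28.0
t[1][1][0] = 69.0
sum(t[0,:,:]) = 91.0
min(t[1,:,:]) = -97.0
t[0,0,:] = [-3.0, 73.0, 75.0, -44.0]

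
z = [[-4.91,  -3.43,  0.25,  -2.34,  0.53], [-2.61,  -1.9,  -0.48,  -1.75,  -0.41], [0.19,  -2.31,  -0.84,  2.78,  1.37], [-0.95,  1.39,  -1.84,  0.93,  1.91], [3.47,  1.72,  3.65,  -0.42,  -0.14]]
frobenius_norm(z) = 10.51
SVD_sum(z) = [[-4.79, -3.18, -1.54, -1.43, 0.36], [-2.76, -1.83, -0.88, -0.82, 0.21], [-0.54, -0.36, -0.17, -0.16, 0.04], [-0.29, -0.2, -0.09, -0.09, 0.02], [3.46, 2.30, 1.11, 1.03, -0.26]] + [[-0.03, -0.02, 1.11, -1.18, -0.58],[-0.02, -0.01, 0.71, -0.75, -0.37],[0.06, 0.03, -1.86, 1.98, 0.98],[0.05, 0.03, -1.59, 1.69, 0.83],[-0.05, -0.03, 1.68, -1.78, -0.88]] + [[0.16, -0.46, 0.25, 0.23, 0.04], [-0.03, 0.09, -0.05, -0.05, -0.01], [0.70, -2.02, 1.12, 0.99, 0.16], [-0.44, 1.28, -0.71, -0.63, -0.10], [0.26, -0.77, 0.43, 0.38, 0.06]] + [[-0.20, 0.2, 0.39, -0.01, 0.76], [0.09, -0.09, -0.17, 0.00, -0.33], [-0.05, 0.05, 0.09, -0.00, 0.18], [-0.30, 0.3, 0.58, -0.01, 1.13], [-0.24, 0.24, 0.46, -0.01, 0.91]] + [[-0.05, 0.03, 0.03, 0.05, -0.04],[0.12, -0.06, -0.09, -0.13, 0.09],[0.02, -0.01, -0.02, -0.02, 0.02],[0.03, -0.02, -0.02, -0.04, 0.02],[0.04, -0.02, -0.03, -0.04, 0.03]]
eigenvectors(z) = [[(-0.75+0j),-0.18+0.00j,(-0.52+0j),0.24-0.10j,(0.24+0.1j)],  [(-0.38+0j),0.25+0.00j,0.28+0.00j,0.10-0.08j,(0.1+0.08j)],  [-0.14+0.00j,-0.52+0.00j,(0.46+0j),(-0.15+0.48j),(-0.15-0.48j)],  [(-0.17+0j),-0.02+0.00j,(0.52+0j),(-0.6+0j),(-0.6-0j)],  [(0.5+0j),(-0.79+0j),-0.41+0.00j,0.41-0.36j,0.41+0.36j]]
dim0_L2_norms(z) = [6.63, 5.06, 4.21, 4.16, 2.45]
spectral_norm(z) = 8.38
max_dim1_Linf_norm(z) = 4.91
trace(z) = -6.86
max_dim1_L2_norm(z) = 6.46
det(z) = 72.41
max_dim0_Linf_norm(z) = 4.91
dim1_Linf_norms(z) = [4.91, 2.61, 2.78, 1.91, 3.65]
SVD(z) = [[-0.73, 0.34, 0.18, 0.45, -0.34], [-0.42, 0.22, -0.04, -0.20, 0.86], [-0.08, -0.57, 0.79, 0.11, 0.16], [-0.04, -0.49, -0.50, 0.67, 0.23], [0.53, 0.52, 0.3, 0.54, 0.26]] @ diag([8.381426527497013, 5.035448547914526, 3.3016419473486103, 1.983856999802286, 0.26195255547215596]) @ [[0.78, 0.52, 0.25, 0.23, -0.06], [-0.02, -0.01, 0.65, -0.68, -0.34], [0.27, -0.77, 0.43, 0.38, 0.06], [-0.22, 0.22, 0.43, -0.01, 0.85], [0.52, -0.29, -0.39, -0.58, 0.41]]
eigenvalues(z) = [(-7.48+0j), (2.51+0j), (-0.52+0j), (-0.69+2.64j), (-0.69-2.64j)]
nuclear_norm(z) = 18.96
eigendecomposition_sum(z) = [[-4.81-0.00j,(-3.17-0j),(-0.93+0j),(-1.65+0j),(0.77+0j)], [(-2.43-0j),-1.60-0.00j,(-0.47+0j),(-0.83+0j),(0.39+0j)], [(-0.92-0j),(-0.61-0j),(-0.18+0j),-0.32+0.00j,0.15+0.00j], [-1.08-0.00j,-0.71-0.00j,(-0.21+0j),-0.37+0.00j,(0.17+0j)], [(3.24+0j),2.14+0.00j,0.63-0.00j,1.11-0.00j,-0.52-0.00j]] + [[0.16-0.00j, -0.06+0.00j, 0.27+0.00j, (0.22-0j), 0.34+0.00j],[-0.22+0.00j, 0.09-0.00j, -0.36-0.00j, -0.30+0.00j, -0.46-0.00j],[(0.46-0j), (-0.18+0j), (0.77+0j), (0.63-0j), 0.97+0.00j],[(0.02-0j), (-0.01+0j), (0.03+0j), (0.03-0j), (0.04+0j)],[(0.69-0j), (-0.28+0j), 1.17+0.00j, (0.95-0j), 1.47+0.00j]] + [[(-0.2+0j), (0.47+0j), (0.12-0j), 0.05-0.00j, 0.11-0.00j], [(0.11-0j), -0.25-0.00j, (-0.07+0j), -0.02+0.00j, -0.06+0.00j], [0.18-0.00j, -0.42-0.00j, (-0.11+0j), -0.04+0.00j, (-0.1+0j)], [(0.2-0j), -0.47-0.00j, -0.12+0.00j, -0.05+0.00j, -0.11+0.00j], [-0.16+0.00j, 0.37+0.00j, 0.10-0.00j, (0.04-0j), (0.09-0j)]] + [[-0.03-0.13j,-0.33+0.63j,0.40+0.11j,-0.48-0.43j,(-0.34+0.17j)], [(-0.04-0.06j),(-0.07+0.36j),(0.21-0.01j),-0.30-0.14j,(-0.14+0.13j)], [0.24+0.11j,-0.55-1.30j,-0.66+0.47j,(1.26-0.2j),0.17-0.74j], [(-0.04+0.31j),1.29-1.08j,(-0.77-0.59j),(0.66+1.37j),0.90-0.06j], [-0.15-0.24j,(-0.25+1.5j),0.88-0.05j,-1.26-0.55j,-0.59+0.57j]] + [[-0.03+0.13j, -0.33-0.63j, 0.40-0.11j, -0.48+0.43j, -0.34-0.17j], [-0.04+0.06j, (-0.07-0.36j), (0.21+0.01j), (-0.3+0.14j), (-0.14-0.13j)], [(0.24-0.11j), (-0.55+1.3j), (-0.66-0.47j), (1.26+0.2j), 0.17+0.74j], [(-0.04-0.31j), (1.29+1.08j), -0.77+0.59j, (0.66-1.37j), 0.90+0.06j], [(-0.15+0.24j), -0.25-1.50j, (0.88+0.05j), -1.26+0.55j, (-0.59-0.57j)]]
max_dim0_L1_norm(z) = 12.13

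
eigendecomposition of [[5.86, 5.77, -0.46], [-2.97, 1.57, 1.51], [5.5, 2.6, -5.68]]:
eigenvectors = [[(-0.12+0j), -0.78+0.00j, (-0.78-0j)], [(0.16+0j), 0.28-0.40j, (0.28+0.4j)], [(-0.98+0j), (-0.38+0.01j), -0.38-0.01j]]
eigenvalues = [(-5.42+0j), (3.59+2.96j), (3.59-2.96j)]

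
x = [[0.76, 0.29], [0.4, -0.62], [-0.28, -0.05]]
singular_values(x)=[0.9, 0.69]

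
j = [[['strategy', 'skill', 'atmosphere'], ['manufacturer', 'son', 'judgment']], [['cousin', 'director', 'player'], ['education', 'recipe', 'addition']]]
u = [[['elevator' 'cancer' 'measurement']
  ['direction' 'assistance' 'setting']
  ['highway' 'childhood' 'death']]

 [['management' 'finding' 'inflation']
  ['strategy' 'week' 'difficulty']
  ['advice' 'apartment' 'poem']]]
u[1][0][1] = 'finding'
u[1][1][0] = 'strategy'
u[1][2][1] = 'apartment'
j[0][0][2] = 'atmosphere'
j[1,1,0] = 'education'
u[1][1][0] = 'strategy'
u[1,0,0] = 'management'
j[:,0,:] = [['strategy', 'skill', 'atmosphere'], ['cousin', 'director', 'player']]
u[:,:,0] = [['elevator', 'direction', 'highway'], ['management', 'strategy', 'advice']]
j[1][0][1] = 'director'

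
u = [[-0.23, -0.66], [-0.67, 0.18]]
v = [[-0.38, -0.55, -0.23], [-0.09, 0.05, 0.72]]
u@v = [[0.15,0.09,-0.42], [0.24,0.38,0.28]]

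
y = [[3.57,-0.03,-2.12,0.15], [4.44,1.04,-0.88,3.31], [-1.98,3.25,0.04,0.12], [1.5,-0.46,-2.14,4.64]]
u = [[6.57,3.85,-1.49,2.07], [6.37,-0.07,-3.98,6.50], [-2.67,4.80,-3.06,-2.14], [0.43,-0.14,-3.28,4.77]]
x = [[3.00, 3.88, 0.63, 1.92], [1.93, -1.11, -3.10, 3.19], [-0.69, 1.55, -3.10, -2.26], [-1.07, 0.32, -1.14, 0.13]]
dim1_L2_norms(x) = [5.3, 4.97, 4.19, 1.6]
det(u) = 370.23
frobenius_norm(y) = 9.64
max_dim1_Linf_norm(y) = 4.64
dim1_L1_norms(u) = [13.98, 16.92, 12.67, 8.62]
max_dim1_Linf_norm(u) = 6.57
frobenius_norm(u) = 15.52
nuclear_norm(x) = 15.59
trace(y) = 9.29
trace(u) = 8.21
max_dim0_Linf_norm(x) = 3.88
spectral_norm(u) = 12.83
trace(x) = -1.08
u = y + x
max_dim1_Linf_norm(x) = 3.88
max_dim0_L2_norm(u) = 9.54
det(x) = 113.98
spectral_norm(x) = 5.73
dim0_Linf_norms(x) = [3.0, 3.88, 3.1, 3.19]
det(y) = -163.10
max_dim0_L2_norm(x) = 4.57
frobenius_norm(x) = 8.55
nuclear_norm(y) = 16.76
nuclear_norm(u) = 25.83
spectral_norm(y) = 8.05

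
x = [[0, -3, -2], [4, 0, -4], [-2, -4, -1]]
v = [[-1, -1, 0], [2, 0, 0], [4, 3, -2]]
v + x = [[-1, -4, -2], [6, 0, -4], [2, -1, -3]]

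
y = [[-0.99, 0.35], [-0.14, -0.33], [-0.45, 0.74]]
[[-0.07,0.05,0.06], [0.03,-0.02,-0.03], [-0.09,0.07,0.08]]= y @ [[0.04,-0.03,-0.03], [-0.1,0.07,0.09]]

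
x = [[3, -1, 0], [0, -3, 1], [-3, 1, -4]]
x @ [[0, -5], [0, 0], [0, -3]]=[[0, -15], [0, -3], [0, 27]]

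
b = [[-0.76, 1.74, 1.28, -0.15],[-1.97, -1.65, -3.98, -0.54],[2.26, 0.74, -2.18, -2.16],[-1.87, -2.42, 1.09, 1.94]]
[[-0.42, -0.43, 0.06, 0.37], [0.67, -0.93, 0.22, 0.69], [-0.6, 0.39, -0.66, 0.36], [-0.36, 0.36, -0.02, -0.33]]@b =[[0.61, -0.87, 1.45, 0.88],[0.53, 1.19, 4.83, 1.27],[-2.48, -3.05, -0.49, 2.0],[0.14, -0.44, -2.21, -0.74]]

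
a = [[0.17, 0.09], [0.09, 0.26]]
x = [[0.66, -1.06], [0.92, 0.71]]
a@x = [[0.20, -0.12], [0.30, 0.09]]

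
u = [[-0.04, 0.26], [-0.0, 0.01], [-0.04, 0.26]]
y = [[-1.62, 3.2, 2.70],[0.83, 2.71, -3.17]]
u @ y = [[0.28, 0.58, -0.93], [0.01, 0.03, -0.03], [0.28, 0.58, -0.93]]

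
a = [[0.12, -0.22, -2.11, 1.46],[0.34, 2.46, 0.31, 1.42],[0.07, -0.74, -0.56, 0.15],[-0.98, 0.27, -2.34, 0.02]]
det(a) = -0.03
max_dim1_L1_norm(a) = 4.53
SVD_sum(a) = [[-0.4, -0.01, -2.25, 0.79],[-0.02, -0.00, -0.1, 0.04],[-0.09, -0.0, -0.52, 0.18],[-0.39, -0.01, -2.18, 0.77]] + [[0.03,0.21,0.04,0.12],  [0.39,2.43,0.42,1.42],  [-0.09,-0.53,-0.09,-0.31],  [-0.03,-0.2,-0.04,-0.12]] + [[0.49, -0.42, 0.11, 0.55], [-0.03, 0.03, -0.01, -0.04], [0.25, -0.21, 0.05, 0.28], [-0.56, 0.48, -0.12, -0.63]] + [[-0.00, -0.00, 0.00, 0.0],[0.00, 0.0, -0.00, -0.0],[0.00, 0.00, -0.0, -0.00],[0.00, 0.00, -0.0, -0.0]]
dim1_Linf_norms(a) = [2.11, 2.46, 0.74, 2.34]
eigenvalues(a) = [(-0.36+1.61j), (-0.36-1.61j), (-0+0j), (2.76+0j)]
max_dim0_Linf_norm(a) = 2.46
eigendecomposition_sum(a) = [[0.07+0.47j, (-0.35+0.06j), (-1.01+0.93j), 0.61+0.19j], [0.24-0.01j, (0.01+0.18j), 0.41+0.55j, (0.13-0.29j)], [(0.02+0.15j), -0.11+0.02j, -0.33+0.29j, (0.2+0.07j)], [-0.48+0.15j, -0.12-0.36j, -1.12-0.91j, -0.11+0.67j]] + [[0.07-0.47j, (-0.35-0.06j), (-1.01-0.93j), 0.61-0.19j],[0.24+0.01j, (0.01-0.18j), (0.41-0.55j), (0.13+0.29j)],[0.02-0.15j, -0.11-0.02j, (-0.33-0.29j), 0.20-0.07j],[(-0.48-0.15j), -0.12+0.36j, -1.12+0.91j, (-0.11-0.67j)]] + [[(-0-0j), 0.00+0.00j, 0.01+0.00j, -0j],[(-0-0j), 0.00+0.00j, 0j, 0.00-0.00j],[0.00+0.00j, -0.00-0.00j, -0.00-0.00j, (-0+0j)],[0j, (-0-0j), (-0-0j), (-0+0j)]] + [[-0.03+0.00j,(0.48-0j),-0.10-0.00j,(0.23+0j)], [(-0.13+0j),(2.43-0j),-0.51-0.00j,(1.16+0j)], [(0.03-0j),-0.51+0.00j,(0.11+0j),(-0.24-0j)], [(-0.03+0j),0.50-0.00j,-0.11-0.00j,0.24+0.00j]]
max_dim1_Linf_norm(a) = 2.46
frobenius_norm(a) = 4.72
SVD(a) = [[0.71, 0.08, -0.62, -0.32], [0.03, 0.97, 0.04, 0.23], [0.16, -0.21, -0.31, 0.91], [0.69, -0.08, 0.72, 0.1]] @ diag([3.419008062663403, 2.9613063119219296, 1.3657025099918125, 0.002334227074944181]) @ [[-0.17, -0.0, -0.93, 0.33], [0.14, 0.85, 0.15, 0.49], [-0.57, 0.49, -0.13, -0.64], [0.79, 0.21, -0.31, -0.48]]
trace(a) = 2.04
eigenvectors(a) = [[-0.09+0.63j, (-0.09-0.63j), 0.79+0.00j, 0.19+0.00j], [0.31+0.08j, 0.31-0.08j, (0.21+0j), 0.94+0.00j], [(-0.03+0.2j), (-0.03-0.2j), (-0.31+0j), -0.20+0.00j], [-0.67+0.00j, -0.67-0.00j, -0.49+0.00j, 0.19+0.00j]]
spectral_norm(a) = 3.42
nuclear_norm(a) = 7.75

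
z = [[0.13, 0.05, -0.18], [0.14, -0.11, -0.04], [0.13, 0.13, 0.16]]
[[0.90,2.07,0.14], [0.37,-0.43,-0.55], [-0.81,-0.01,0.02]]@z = [[0.42,  -0.16,  -0.22], [-0.08,  -0.01,  -0.14], [-0.10,  -0.04,  0.15]]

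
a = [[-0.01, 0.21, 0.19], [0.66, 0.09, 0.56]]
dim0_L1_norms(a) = [0.67, 0.3, 0.75]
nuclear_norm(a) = 1.13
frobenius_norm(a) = 0.92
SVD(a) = [[-0.17, -0.99], [-0.99, 0.17]] @ diag([0.88176454448442, 0.24513524448798282]) @ [[-0.74,-0.14,-0.66], [0.49,-0.78,-0.38]]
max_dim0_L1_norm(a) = 0.75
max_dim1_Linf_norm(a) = 0.66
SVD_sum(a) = [[0.11, 0.02, 0.10],[0.64, 0.12, 0.58]] + [[-0.12,0.19,0.09], [0.02,-0.03,-0.02]]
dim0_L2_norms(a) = [0.66, 0.23, 0.59]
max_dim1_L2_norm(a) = 0.87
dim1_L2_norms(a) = [0.28, 0.87]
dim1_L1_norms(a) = [0.41, 1.31]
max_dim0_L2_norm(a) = 0.66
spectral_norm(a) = 0.88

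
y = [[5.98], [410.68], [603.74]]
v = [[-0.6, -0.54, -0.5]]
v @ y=[[-527.23]]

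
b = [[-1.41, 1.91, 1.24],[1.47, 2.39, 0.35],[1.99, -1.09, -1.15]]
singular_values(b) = [3.74, 2.77, 0.0]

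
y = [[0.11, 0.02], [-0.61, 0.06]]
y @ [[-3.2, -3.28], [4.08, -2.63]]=[[-0.27, -0.41], [2.2, 1.84]]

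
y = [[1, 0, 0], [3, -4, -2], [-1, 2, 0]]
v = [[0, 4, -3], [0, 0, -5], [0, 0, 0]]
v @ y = [[15, -22, -8], [5, -10, 0], [0, 0, 0]]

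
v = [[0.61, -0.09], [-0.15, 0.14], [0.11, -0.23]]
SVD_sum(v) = [[0.59, -0.17], [-0.18, 0.05], [0.16, -0.05]] + [[0.02,0.08], [0.03,0.09], [-0.05,-0.18]]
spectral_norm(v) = 0.66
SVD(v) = [[-0.93, -0.35], [0.28, -0.41], [-0.26, 0.84]] @ diag([0.6599643556533308, 0.22747977771020433]) @ [[-0.96,0.27], [-0.27,-0.96]]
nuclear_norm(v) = 0.89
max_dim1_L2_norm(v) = 0.62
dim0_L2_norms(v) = [0.64, 0.28]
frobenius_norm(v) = 0.70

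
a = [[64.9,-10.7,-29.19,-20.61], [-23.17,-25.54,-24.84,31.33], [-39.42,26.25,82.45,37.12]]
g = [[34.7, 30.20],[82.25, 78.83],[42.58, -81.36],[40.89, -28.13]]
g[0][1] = 30.2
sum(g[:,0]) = 200.42000000000002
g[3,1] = -28.13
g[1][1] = 78.83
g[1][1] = 78.83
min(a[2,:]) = -39.42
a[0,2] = -29.19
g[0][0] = 34.7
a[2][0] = -39.42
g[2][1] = -81.36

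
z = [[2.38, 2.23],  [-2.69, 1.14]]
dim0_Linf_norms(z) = [2.69, 2.23]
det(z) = 8.71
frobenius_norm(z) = 4.38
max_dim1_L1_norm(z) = 4.61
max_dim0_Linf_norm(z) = 2.69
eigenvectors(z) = [[(-0.17-0.65j), (-0.17+0.65j)], [0.74+0.00j, (0.74-0j)]]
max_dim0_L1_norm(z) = 5.07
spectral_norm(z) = 3.69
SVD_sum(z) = [[2.8, 0.86], [-2.14, -0.66]] + [[-0.42,1.37], [-0.55,1.8]]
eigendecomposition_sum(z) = [[1.19+0.95j,(1.12-0.83j)], [-1.34+1.00j,(0.57+1.41j)]] + [[(1.19-0.95j), (1.11+0.83j)], [-1.34-1.00j, (0.57-1.41j)]]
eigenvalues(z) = [(1.76+2.37j), (1.76-2.37j)]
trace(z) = 3.52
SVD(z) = [[-0.79, 0.61], [0.61, 0.79]] @ diag([3.686051078333942, 2.3634778289447063]) @ [[-0.96, -0.29],[-0.29, 0.96]]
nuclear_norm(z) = 6.05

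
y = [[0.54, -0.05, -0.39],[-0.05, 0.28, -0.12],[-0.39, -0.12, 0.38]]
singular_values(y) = [0.86, 0.33, 0.01]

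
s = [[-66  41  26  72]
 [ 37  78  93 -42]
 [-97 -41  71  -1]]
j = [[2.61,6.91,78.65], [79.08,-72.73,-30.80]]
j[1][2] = -30.8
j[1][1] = -72.73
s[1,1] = 78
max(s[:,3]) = 72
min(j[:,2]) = -30.8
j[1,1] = -72.73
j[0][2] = 78.65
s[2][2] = 71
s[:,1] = [41, 78, -41]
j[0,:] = [2.61, 6.91, 78.65]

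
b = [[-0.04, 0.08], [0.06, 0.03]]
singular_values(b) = [0.09, 0.07]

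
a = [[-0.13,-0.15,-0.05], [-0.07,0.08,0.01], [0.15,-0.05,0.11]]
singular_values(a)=[0.24, 0.17, 0.05]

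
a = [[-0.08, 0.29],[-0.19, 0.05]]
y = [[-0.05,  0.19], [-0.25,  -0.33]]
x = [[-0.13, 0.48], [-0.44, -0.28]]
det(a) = 0.05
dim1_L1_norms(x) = [0.61, 0.72]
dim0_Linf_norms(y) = [0.25, 0.33]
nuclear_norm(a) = 0.48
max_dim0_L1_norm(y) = 0.52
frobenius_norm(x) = 0.72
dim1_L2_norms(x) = [0.5, 0.52]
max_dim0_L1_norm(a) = 0.34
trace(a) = -0.03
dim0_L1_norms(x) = [0.57, 0.76]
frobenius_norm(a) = 0.36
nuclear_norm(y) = 0.58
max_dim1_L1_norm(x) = 0.72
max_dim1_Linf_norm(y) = 0.33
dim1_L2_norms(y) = [0.2, 0.41]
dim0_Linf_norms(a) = [0.19, 0.29]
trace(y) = -0.38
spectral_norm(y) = 0.43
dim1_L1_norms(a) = [0.37, 0.24]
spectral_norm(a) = 0.32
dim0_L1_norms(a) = [0.27, 0.34]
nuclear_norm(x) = 1.01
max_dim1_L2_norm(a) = 0.3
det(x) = 0.25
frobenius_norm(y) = 0.46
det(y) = 0.06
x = a + y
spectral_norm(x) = 0.58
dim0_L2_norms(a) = [0.21, 0.29]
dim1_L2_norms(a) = [0.3, 0.2]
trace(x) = -0.41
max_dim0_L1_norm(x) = 0.76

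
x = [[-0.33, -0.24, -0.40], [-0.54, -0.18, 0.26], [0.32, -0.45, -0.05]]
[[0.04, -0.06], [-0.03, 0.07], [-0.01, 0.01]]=x@ [[0.0, -0.01], [0.03, -0.06], [-0.11, 0.19]]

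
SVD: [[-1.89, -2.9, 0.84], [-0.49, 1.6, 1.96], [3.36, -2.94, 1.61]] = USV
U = [[0.31, 0.92, 0.22], [-0.2, -0.16, 0.97], [0.93, -0.35, 0.14]]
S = [4.94, 3.42, 2.39]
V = [[0.53, -0.80, 0.27], [-0.83, -0.56, -0.03], [-0.18, 0.21, 0.96]]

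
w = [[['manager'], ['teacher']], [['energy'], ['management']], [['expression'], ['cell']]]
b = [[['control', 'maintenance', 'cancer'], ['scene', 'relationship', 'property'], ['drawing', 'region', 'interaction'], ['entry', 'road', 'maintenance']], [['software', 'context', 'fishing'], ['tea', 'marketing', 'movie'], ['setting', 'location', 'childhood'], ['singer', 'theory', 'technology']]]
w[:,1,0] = ['teacher', 'management', 'cell']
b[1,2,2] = 'childhood'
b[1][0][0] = 'software'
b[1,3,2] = 'technology'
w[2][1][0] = 'cell'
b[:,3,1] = ['road', 'theory']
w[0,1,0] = 'teacher'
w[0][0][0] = 'manager'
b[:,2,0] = ['drawing', 'setting']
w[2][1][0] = 'cell'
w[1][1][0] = 'management'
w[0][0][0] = 'manager'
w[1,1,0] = 'management'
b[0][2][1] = 'region'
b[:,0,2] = ['cancer', 'fishing']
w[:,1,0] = ['teacher', 'management', 'cell']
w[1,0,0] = 'energy'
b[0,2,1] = 'region'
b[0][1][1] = 'relationship'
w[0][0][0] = 'manager'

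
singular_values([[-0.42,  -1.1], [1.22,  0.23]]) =[1.49, 0.83]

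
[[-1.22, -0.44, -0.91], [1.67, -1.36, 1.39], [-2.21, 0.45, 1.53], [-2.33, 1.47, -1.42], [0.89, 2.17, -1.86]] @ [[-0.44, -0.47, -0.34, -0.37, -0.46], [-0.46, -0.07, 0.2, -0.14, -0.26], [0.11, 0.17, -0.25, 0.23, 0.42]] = [[0.64,0.45,0.55,0.30,0.29], [0.04,-0.45,-1.19,-0.11,0.17], [0.93,1.27,0.46,1.11,1.54], [0.19,0.75,1.44,0.33,0.09], [-1.59,-0.89,0.6,-1.06,-1.75]]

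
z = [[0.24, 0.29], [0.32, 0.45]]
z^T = [[0.24, 0.32], [0.29, 0.45]]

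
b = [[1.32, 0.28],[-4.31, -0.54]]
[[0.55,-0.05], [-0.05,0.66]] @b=[[0.94, 0.18], [-2.91, -0.37]]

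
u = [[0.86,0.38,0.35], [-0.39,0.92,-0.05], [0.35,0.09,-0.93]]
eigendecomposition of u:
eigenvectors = [[-0.01-0.69j, -0.01+0.69j, (-0.18+0j)], [(0.71+0j), 0.71-0.00j, (-0.01+0j)], [(0.01-0.13j), (0.01+0.13j), (0.98+0j)]]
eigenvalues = [(0.92+0.39j), (0.92-0.39j), (-1+0j)]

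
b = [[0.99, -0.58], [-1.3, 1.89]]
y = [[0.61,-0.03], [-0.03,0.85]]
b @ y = [[0.62,-0.52], [-0.85,1.65]]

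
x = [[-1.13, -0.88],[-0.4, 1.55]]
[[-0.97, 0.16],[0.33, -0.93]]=x @ [[0.58, 0.27], [0.36, -0.53]]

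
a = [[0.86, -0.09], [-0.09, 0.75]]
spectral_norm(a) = 0.91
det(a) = 0.64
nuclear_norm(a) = 1.61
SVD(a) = [[-0.87, 0.49], [0.49, 0.87]] @ diag([0.9104751155486448, 0.6995248844513551]) @ [[-0.87, 0.49],[0.49, 0.87]]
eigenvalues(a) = [0.91, 0.7]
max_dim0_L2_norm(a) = 0.86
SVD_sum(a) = [[0.69, -0.39], [-0.39, 0.22]] + [[0.17,0.30], [0.3,0.53]]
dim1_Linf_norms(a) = [0.86, 0.75]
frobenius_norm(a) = 1.15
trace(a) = 1.61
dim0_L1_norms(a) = [0.95, 0.84]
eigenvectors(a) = [[0.87, 0.49], [-0.49, 0.87]]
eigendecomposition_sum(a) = [[0.69, -0.39], [-0.39, 0.22]] + [[0.17,0.3], [0.30,0.53]]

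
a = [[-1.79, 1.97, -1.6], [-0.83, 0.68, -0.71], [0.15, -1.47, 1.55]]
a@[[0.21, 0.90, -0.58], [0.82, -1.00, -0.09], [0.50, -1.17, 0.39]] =[[0.44,  -1.71,  0.24],[0.03,  -0.6,  0.14],[-0.4,  -0.21,  0.65]]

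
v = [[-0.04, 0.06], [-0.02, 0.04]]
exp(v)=[[0.96,0.06], [-0.02,1.04]]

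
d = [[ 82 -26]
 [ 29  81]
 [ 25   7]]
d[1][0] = 29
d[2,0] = 25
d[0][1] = -26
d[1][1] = 81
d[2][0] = 25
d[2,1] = 7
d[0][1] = -26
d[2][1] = 7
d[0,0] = 82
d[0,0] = 82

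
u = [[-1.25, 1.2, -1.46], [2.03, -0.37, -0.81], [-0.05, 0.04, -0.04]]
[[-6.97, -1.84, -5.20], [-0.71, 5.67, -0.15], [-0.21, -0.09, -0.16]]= u @ [[-0.4, 2.38, 0.25], [-4.1, -0.20, -1.98], [1.75, -0.94, 1.72]]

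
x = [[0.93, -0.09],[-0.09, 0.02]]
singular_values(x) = [0.94, 0.01]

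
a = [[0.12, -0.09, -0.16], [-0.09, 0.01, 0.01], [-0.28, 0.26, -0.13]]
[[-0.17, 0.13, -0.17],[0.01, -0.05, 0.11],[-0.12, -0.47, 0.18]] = a@[[0.05, 0.45, -1.24], [0.1, -1.24, -0.47], [1.02, 0.20, 0.38]]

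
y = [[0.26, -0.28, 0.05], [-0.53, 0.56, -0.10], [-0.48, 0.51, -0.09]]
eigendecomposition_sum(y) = [[0.26, -0.28, 0.05],  [-0.53, 0.56, -0.1],  [-0.48, 0.51, -0.09]] + [[-0.00, -0.00, 0.0], [-0.0, -0.0, 0.00], [-0.00, -0.0, 0.0]] + [[-0.00, 0.0, -0.0],[0.0, -0.0, 0.00],[0.0, -0.00, 0.0]]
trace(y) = 0.73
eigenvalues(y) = [0.73, -0.0, 0.0]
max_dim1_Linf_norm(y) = 0.56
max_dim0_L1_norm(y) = 1.35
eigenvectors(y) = [[0.34, -0.72, -0.02],  [-0.69, -0.69, 0.16],  [-0.63, -0.04, 0.99]]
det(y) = -0.00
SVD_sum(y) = [[0.26,-0.28,0.05], [-0.53,0.56,-0.1], [-0.48,0.51,-0.09]] + [[-0.00,-0.00,0.00], [-0.00,-0.0,0.0], [0.00,0.0,-0.0]] + [[-0.0, 0.00, 0.00], [0.00, -0.0, -0.00], [-0.0, 0.0, 0.0]]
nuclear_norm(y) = 1.12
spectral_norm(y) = 1.12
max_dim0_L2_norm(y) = 0.81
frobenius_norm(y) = 1.12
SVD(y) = [[-0.34,  -0.85,  0.39],  [0.69,  -0.51,  -0.50],  [0.63,  0.1,  0.77]] @ diag([1.1187441310270048, 0.003303058747714715, 0.0008118469934118664]) @ [[-0.68, 0.72, -0.13], [0.73, 0.67, -0.09], [-0.02, 0.15, 0.99]]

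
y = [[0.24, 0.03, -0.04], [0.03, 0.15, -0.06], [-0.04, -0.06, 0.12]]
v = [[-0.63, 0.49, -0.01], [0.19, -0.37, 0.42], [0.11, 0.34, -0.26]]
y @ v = [[-0.15,0.09,0.02], [0.00,-0.06,0.08], [0.03,0.04,-0.06]]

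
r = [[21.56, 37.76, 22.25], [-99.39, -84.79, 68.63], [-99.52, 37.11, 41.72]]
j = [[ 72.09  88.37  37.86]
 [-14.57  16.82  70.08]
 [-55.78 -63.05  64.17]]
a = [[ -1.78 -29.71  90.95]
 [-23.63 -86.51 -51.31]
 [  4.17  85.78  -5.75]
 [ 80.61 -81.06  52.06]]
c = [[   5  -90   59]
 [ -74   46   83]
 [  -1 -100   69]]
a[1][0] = -23.63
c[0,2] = 59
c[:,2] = [59, 83, 69]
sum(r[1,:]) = -115.55000000000001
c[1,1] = 46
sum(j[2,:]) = -54.66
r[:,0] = [21.56, -99.39, -99.52]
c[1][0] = -74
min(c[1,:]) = -74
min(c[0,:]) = -90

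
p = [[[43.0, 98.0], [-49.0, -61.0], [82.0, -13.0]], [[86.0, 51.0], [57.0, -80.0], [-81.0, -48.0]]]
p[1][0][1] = 51.0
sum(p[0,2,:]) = 69.0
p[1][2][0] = -81.0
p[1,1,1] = -80.0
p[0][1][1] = -61.0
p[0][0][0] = 43.0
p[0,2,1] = -13.0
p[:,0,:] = [[43.0, 98.0], [86.0, 51.0]]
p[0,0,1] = 98.0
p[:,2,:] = [[82.0, -13.0], [-81.0, -48.0]]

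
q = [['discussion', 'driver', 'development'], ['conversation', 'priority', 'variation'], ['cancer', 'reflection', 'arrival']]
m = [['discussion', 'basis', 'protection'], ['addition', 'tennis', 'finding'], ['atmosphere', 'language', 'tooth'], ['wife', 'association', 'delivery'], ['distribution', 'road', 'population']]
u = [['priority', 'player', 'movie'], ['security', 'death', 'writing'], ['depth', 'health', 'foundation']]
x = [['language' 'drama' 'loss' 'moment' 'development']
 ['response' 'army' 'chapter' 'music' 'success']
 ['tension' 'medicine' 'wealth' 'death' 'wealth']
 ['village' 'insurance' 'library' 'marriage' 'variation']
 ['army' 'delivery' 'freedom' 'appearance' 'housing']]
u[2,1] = 'health'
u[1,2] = 'writing'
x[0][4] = 'development'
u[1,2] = 'writing'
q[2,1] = 'reflection'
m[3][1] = 'association'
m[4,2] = 'population'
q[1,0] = 'conversation'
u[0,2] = 'movie'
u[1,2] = 'writing'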